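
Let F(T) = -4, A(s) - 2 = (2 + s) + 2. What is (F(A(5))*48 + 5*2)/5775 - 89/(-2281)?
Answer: 14119/1881825 ≈ 0.0075028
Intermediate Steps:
A(s) = 6 + s (A(s) = 2 + ((2 + s) + 2) = 2 + (4 + s) = 6 + s)
(F(A(5))*48 + 5*2)/5775 - 89/(-2281) = (-4*48 + 5*2)/5775 - 89/(-2281) = (-192 + 10)*(1/5775) - 89*(-1/2281) = -182*1/5775 + 89/2281 = -26/825 + 89/2281 = 14119/1881825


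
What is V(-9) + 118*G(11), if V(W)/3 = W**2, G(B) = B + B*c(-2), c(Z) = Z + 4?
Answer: 4137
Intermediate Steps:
c(Z) = 4 + Z
G(B) = 3*B (G(B) = B + B*(4 - 2) = B + B*2 = B + 2*B = 3*B)
V(W) = 3*W**2
V(-9) + 118*G(11) = 3*(-9)**2 + 118*(3*11) = 3*81 + 118*33 = 243 + 3894 = 4137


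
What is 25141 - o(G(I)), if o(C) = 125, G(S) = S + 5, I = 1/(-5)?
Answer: 25016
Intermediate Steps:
I = -⅕ (I = 1*(-⅕) = -⅕ ≈ -0.20000)
G(S) = 5 + S
25141 - o(G(I)) = 25141 - 1*125 = 25141 - 125 = 25016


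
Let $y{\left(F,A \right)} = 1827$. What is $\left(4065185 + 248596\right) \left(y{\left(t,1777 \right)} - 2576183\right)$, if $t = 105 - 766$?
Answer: $-11105208000036$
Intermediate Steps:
$t = -661$ ($t = 105 - 766 = -661$)
$\left(4065185 + 248596\right) \left(y{\left(t,1777 \right)} - 2576183\right) = \left(4065185 + 248596\right) \left(1827 - 2576183\right) = 4313781 \left(-2574356\right) = -11105208000036$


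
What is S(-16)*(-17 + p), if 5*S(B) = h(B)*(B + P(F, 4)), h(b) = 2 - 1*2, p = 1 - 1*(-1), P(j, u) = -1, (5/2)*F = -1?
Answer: 0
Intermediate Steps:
F = -⅖ (F = (⅖)*(-1) = -⅖ ≈ -0.40000)
p = 2 (p = 1 + 1 = 2)
h(b) = 0 (h(b) = 2 - 2 = 0)
S(B) = 0 (S(B) = (0*(B - 1))/5 = (0*(-1 + B))/5 = (⅕)*0 = 0)
S(-16)*(-17 + p) = 0*(-17 + 2) = 0*(-15) = 0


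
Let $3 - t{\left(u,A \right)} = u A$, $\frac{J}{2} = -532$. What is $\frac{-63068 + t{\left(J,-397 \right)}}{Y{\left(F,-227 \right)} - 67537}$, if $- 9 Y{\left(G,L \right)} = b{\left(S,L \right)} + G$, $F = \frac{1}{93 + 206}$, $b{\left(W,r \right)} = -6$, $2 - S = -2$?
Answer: $\frac{1306407843}{181740274} \approx 7.1883$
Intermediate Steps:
$S = 4$ ($S = 2 - -2 = 2 + 2 = 4$)
$J = -1064$ ($J = 2 \left(-532\right) = -1064$)
$F = \frac{1}{299} \approx 0.0033445$
$t{\left(u,A \right)} = 3 - A u$ ($t{\left(u,A \right)} = 3 - u A = 3 - A u$)
$Y{\left(G,L \right)} = \frac{2}{3} - \frac{G}{9}$ ($Y{\left(G,L \right)} = - \frac{-6 + G}{9} = \frac{2}{3} - \frac{G}{9}$)
$\frac{-63068 + t{\left(J,-397 \right)}}{Y{\left(F,-227 \right)} - 67537} = \frac{-63068 + \left(3 - \left(-397\right) \left(-1064\right)\right)}{\left(\frac{2}{3} - \frac{1}{2691}\right) - 67537} = \frac{-63068 + \left(3 - 422408\right)}{\left(\frac{2}{3} - \frac{1}{2691}\right) - 67537} = \frac{-63068 - 422405}{\frac{1793}{2691} - 67537} = - \frac{485473}{- \frac{181740274}{2691}} = \left(-485473\right) \left(- \frac{2691}{181740274}\right) = \frac{1306407843}{181740274}$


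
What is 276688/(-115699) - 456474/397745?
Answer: -162864853886/46018698755 ≈ -3.5391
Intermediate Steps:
276688/(-115699) - 456474/397745 = 276688*(-1/115699) - 456474*1/397745 = -276688/115699 - 456474/397745 = -162864853886/46018698755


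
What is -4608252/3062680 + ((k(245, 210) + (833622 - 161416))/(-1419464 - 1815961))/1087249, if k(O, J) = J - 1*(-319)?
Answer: -54035027218359259/35912093376604370 ≈ -1.5046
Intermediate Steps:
k(O, J) = 319 + J (k(O, J) = J + 319 = 319 + J)
-4608252/3062680 + ((k(245, 210) + (833622 - 161416))/(-1419464 - 1815961))/1087249 = -4608252/3062680 + (((319 + 210) + (833622 - 161416))/(-1419464 - 1815961))/1087249 = -4608252*1/3062680 + ((529 + 672206)/(-3235425))*(1/1087249) = -1152063/765670 + (672735*(-1/3235425))*(1/1087249) = -1152063/765670 - 44849/215695*1/1087249 = -1152063/765670 - 44849/234514173055 = -54035027218359259/35912093376604370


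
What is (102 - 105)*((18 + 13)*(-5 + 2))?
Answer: 279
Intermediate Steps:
(102 - 105)*((18 + 13)*(-5 + 2)) = -93*(-3) = -3*(-93) = 279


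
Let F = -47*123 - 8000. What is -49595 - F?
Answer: -35814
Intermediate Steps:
F = -13781 (F = -5781 - 8000 = -13781)
-49595 - F = -49595 - 1*(-13781) = -49595 + 13781 = -35814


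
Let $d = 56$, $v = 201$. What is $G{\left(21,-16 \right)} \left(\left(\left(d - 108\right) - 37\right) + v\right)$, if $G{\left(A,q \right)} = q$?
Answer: $-1792$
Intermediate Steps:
$G{\left(21,-16 \right)} \left(\left(\left(d - 108\right) - 37\right) + v\right) = - 16 \left(\left(\left(56 - 108\right) - 37\right) + 201\right) = - 16 \left(\left(-52 - 37\right) + 201\right) = - 16 \left(-89 + 201\right) = \left(-16\right) 112 = -1792$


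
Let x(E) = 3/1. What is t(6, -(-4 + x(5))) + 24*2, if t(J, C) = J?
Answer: 54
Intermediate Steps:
x(E) = 3 (x(E) = 3*1 = 3)
t(6, -(-4 + x(5))) + 24*2 = 6 + 24*2 = 6 + 48 = 54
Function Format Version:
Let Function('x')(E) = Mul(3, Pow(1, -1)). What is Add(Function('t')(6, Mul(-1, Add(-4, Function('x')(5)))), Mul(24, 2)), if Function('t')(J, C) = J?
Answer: 54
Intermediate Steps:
Function('x')(E) = 3 (Function('x')(E) = Mul(3, 1) = 3)
Add(Function('t')(6, Mul(-1, Add(-4, Function('x')(5)))), Mul(24, 2)) = Add(6, Mul(24, 2)) = Add(6, 48) = 54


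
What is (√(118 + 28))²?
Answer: 146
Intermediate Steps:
(√(118 + 28))² = (√146)² = 146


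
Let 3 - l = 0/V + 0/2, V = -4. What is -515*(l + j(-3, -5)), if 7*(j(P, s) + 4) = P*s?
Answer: -4120/7 ≈ -588.57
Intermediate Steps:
l = 3 (l = 3 - (0/(-4) + 0/2) = 3 - (0*(-1/4) + 0*(1/2)) = 3 - (0 + 0) = 3 - 1*0 = 3 + 0 = 3)
j(P, s) = -4 + P*s/7 (j(P, s) = -4 + (P*s)/7 = -4 + P*s/7)
-515*(l + j(-3, -5)) = -515*(3 + (-4 + (1/7)*(-3)*(-5))) = -515*(3 + (-4 + 15/7)) = -515*(3 - 13/7) = -515*8/7 = -4120/7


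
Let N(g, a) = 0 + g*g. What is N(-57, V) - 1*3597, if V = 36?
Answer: -348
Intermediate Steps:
N(g, a) = g**2 (N(g, a) = 0 + g**2 = g**2)
N(-57, V) - 1*3597 = (-57)**2 - 1*3597 = 3249 - 3597 = -348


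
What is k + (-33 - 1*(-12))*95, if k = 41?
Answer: -1954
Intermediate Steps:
k + (-33 - 1*(-12))*95 = 41 + (-33 - 1*(-12))*95 = 41 + (-33 + 12)*95 = 41 - 21*95 = 41 - 1995 = -1954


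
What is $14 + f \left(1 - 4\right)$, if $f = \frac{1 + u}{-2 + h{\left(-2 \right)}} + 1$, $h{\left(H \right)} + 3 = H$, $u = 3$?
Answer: $\frac{89}{7} \approx 12.714$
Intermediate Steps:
$h{\left(H \right)} = -3 + H$
$f = \frac{3}{7}$ ($f = \frac{1 + 3}{-2 - 5} + 1 = \frac{4}{-2 - 5} + 1 = \frac{4}{-7} + 1 = 4 \left(- \frac{1}{7}\right) + 1 = - \frac{4}{7} + 1 = \frac{3}{7} \approx 0.42857$)
$14 + f \left(1 - 4\right) = 14 + \frac{3 \left(1 - 4\right)}{7} = 14 + \frac{3}{7} \left(-3\right) = 14 - \frac{9}{7} = \frac{89}{7}$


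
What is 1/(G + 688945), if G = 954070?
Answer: 1/1643015 ≈ 6.0864e-7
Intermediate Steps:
1/(G + 688945) = 1/(954070 + 688945) = 1/1643015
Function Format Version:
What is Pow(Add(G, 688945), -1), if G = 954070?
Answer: Rational(1, 1643015) ≈ 6.0864e-7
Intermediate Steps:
Pow(Add(G, 688945), -1) = Pow(Add(954070, 688945), -1) = Pow(1643015, -1) = Rational(1, 1643015)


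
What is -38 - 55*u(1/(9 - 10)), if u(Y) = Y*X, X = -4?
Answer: -258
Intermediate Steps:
u(Y) = -4*Y (u(Y) = Y*(-4) = -4*Y)
-38 - 55*u(1/(9 - 10)) = -38 - (-220)/(9 - 10) = -38 - (-220)/(-1) = -38 - (-220)*(-1) = -38 - 55*4 = -38 - 220 = -258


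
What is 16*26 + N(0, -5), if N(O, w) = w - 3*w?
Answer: 426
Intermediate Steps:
N(O, w) = -2*w
16*26 + N(0, -5) = 16*26 - 2*(-5) = 416 + 10 = 426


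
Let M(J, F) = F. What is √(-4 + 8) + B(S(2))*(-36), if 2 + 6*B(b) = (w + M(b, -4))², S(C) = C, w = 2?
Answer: -10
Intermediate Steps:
B(b) = ⅓ (B(b) = -⅓ + (2 - 4)²/6 = -⅓ + (⅙)*(-2)² = -⅓ + (⅙)*4 = -⅓ + ⅔ = ⅓)
√(-4 + 8) + B(S(2))*(-36) = √(-4 + 8) + (⅓)*(-36) = √4 - 12 = 2 - 12 = -10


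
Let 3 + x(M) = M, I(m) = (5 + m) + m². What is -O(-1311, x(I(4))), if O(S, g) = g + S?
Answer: 1289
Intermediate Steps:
I(m) = 5 + m + m²
x(M) = -3 + M
O(S, g) = S + g
-O(-1311, x(I(4))) = -(-1311 + (-3 + (5 + 4 + 4²))) = -(-1311 + (-3 + (5 + 4 + 16))) = -(-1311 + (-3 + 25)) = -(-1311 + 22) = -1*(-1289) = 1289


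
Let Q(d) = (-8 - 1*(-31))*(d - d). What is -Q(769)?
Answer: 0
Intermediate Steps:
Q(d) = 0 (Q(d) = (-8 + 31)*0 = 23*0 = 0)
-Q(769) = -1*0 = 0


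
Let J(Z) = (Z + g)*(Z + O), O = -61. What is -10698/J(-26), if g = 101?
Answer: 3566/2175 ≈ 1.6395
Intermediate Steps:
J(Z) = (-61 + Z)*(101 + Z) (J(Z) = (Z + 101)*(Z - 61) = (101 + Z)*(-61 + Z) = (-61 + Z)*(101 + Z))
-10698/J(-26) = -10698/(-6161 + (-26)**2 + 40*(-26)) = -10698/(-6161 + 676 - 1040) = -10698/(-6525) = -10698*(-1/6525) = 3566/2175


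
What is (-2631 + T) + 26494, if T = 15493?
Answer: 39356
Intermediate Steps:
(-2631 + T) + 26494 = (-2631 + 15493) + 26494 = 12862 + 26494 = 39356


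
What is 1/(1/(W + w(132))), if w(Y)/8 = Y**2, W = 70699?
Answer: 210091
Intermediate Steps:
w(Y) = 8*Y**2
1/(1/(W + w(132))) = 1/(1/(70699 + 8*132**2)) = 1/(1/(70699 + 8*17424)) = 1/(1/(70699 + 139392)) = 1/(1/210091) = 210091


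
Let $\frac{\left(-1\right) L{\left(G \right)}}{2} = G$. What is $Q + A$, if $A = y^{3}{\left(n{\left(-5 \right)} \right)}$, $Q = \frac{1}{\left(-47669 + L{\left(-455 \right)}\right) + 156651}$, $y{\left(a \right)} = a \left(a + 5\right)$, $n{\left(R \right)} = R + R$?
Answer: $\frac{13736500001}{109892} \approx 1.25 \cdot 10^{5}$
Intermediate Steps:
$L{\left(G \right)} = - 2 G$
$n{\left(R \right)} = 2 R$
$y{\left(a \right)} = a \left(5 + a\right)$
$Q = \frac{1}{109892}$ ($Q = \frac{1}{\left(-47669 - -910\right) + 156651} = \frac{1}{\left(-47669 + 910\right) + 156651} = \frac{1}{-46759 + 156651} = \frac{1}{109892} \approx 9.0998 \cdot 10^{-6}$)
$A = 125000$ ($A = \left(2 \left(-5\right) \left(5 + 2 \left(-5\right)\right)\right)^{3} = \left(- 10 \left(5 - 10\right)\right)^{3} = \left(\left(-10\right) \left(-5\right)\right)^{3} = 50^{3} = 125000$)
$Q + A = \frac{1}{109892} + 125000 = \frac{13736500001}{109892}$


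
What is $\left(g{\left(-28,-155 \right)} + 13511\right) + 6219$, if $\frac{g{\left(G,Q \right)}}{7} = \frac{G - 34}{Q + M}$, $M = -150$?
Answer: $\frac{6018084}{305} \approx 19731.0$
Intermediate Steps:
$g{\left(G,Q \right)} = \frac{7 \left(-34 + G\right)}{-150 + Q}$ ($g{\left(G,Q \right)} = 7 \frac{G - 34}{Q - 150} = 7 \frac{-34 + G}{-150 + Q} = \frac{7 \left(-34 + G\right)}{-150 + Q}$)
$\left(g{\left(-28,-155 \right)} + 13511\right) + 6219 = \left(\frac{7 \left(-34 - 28\right)}{-150 - 155} + 13511\right) + 6219 = \left(7 \frac{1}{-305} \left(-62\right) + 13511\right) + 6219 = \left(7 \left(- \frac{1}{305}\right) \left(-62\right) + 13511\right) + 6219 = \left(\frac{434}{305} + 13511\right) + 6219 = \frac{4121289}{305} + 6219 = \frac{6018084}{305}$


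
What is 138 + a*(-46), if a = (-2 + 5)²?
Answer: -276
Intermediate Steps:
a = 9 (a = 3² = 9)
138 + a*(-46) = 138 + 9*(-46) = 138 - 414 = -276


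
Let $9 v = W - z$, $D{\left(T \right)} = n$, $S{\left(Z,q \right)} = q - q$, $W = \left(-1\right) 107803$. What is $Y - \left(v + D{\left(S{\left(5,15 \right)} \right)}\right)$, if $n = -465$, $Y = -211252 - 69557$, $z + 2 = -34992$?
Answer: $- \frac{2450287}{9} \approx -2.7225 \cdot 10^{5}$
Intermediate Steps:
$z = -34994$ ($z = -2 - 34992 = -34994$)
$W = -107803$
$Y = -280809$
$S{\left(Z,q \right)} = 0$
$D{\left(T \right)} = -465$
$v = - \frac{72809}{9}$ ($v = \frac{-107803 - -34994}{9} = \frac{-107803 + 34994}{9} = \frac{1}{9} \left(-72809\right) = - \frac{72809}{9} \approx -8089.9$)
$Y - \left(v + D{\left(S{\left(5,15 \right)} \right)}\right) = -280809 - \left(- \frac{72809}{9} - 465\right) = -280809 - - \frac{76994}{9} = -280809 + \frac{76994}{9} = - \frac{2450287}{9}$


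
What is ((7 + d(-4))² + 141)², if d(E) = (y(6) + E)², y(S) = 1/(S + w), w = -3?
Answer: 2050006729/6561 ≈ 3.1245e+5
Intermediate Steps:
y(S) = 1/(-3 + S) (y(S) = 1/(S - 3) = 1/(-3 + S))
d(E) = (⅓ + E)² (d(E) = (1/(-3 + 6) + E)² = (1/3 + E)² = (⅓ + E)²)
((7 + d(-4))² + 141)² = ((7 + (1 + 3*(-4))²/9)² + 141)² = ((7 + (1 - 12)²/9)² + 141)² = ((7 + (⅑)*(-11)²)² + 141)² = ((7 + (⅑)*121)² + 141)² = ((7 + 121/9)² + 141)² = ((184/9)² + 141)² = (33856/81 + 141)² = (45277/81)² = 2050006729/6561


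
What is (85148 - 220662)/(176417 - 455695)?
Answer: 67757/139639 ≈ 0.48523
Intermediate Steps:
(85148 - 220662)/(176417 - 455695) = -135514/(-279278) = -135514*(-1/279278) = 67757/139639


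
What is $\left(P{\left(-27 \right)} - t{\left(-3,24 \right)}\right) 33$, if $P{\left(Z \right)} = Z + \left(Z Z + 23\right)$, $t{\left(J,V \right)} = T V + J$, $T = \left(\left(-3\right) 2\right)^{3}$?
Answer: $195096$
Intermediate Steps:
$T = -216$ ($T = \left(-6\right)^{3} = -216$)
$t{\left(J,V \right)} = J - 216 V$ ($t{\left(J,V \right)} = - 216 V + J = J - 216 V$)
$P{\left(Z \right)} = 23 + Z + Z^{2}$ ($P{\left(Z \right)} = Z + \left(Z^{2} + 23\right) = Z + \left(23 + Z^{2}\right) = 23 + Z + Z^{2}$)
$\left(P{\left(-27 \right)} - t{\left(-3,24 \right)}\right) 33 = \left(\left(23 - 27 + \left(-27\right)^{2}\right) - \left(-3 - 5184\right)\right) 33 = \left(\left(23 - 27 + 729\right) - \left(-3 - 5184\right)\right) 33 = \left(725 - -5187\right) 33 = \left(725 + 5187\right) 33 = 5912 \cdot 33 = 195096$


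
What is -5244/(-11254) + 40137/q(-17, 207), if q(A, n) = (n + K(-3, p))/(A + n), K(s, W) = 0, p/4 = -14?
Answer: 14304071188/388263 ≈ 36841.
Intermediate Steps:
p = -56 (p = 4*(-14) = -56)
q(A, n) = n/(A + n) (q(A, n) = (n + 0)/(A + n) = n/(A + n))
-5244/(-11254) + 40137/q(-17, 207) = -5244/(-11254) + 40137/((207/(-17 + 207))) = -5244*(-1/11254) + 40137/((207/190)) = 2622/5627 + 40137/((207*(1/190))) = 2622/5627 + 40137/(207/190) = 2622/5627 + 40137*(190/207) = 2622/5627 + 2542010/69 = 14304071188/388263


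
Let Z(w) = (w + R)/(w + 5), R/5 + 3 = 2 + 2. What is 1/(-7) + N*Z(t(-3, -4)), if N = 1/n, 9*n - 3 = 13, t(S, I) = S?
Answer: 47/112 ≈ 0.41964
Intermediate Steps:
R = 5 (R = -15 + 5*(2 + 2) = -15 + 5*4 = -15 + 20 = 5)
n = 16/9 (n = ⅓ + (⅑)*13 = ⅓ + 13/9 = 16/9 ≈ 1.7778)
Z(w) = 1 (Z(w) = (w + 5)/(w + 5) = (5 + w)/(5 + w) = 1)
N = 9/16 (N = 1/(16/9) = 9/16 ≈ 0.56250)
1/(-7) + N*Z(t(-3, -4)) = 1/(-7) + (9/16)*1 = -⅐ + 9/16 = 47/112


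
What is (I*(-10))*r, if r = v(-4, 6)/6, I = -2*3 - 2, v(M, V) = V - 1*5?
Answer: 40/3 ≈ 13.333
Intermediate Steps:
v(M, V) = -5 + V (v(M, V) = V - 5 = -5 + V)
I = -8 (I = -6 - 2 = -8)
r = 1/6 (r = (-5 + 6)/6 = 1*(1/6) = 1/6 ≈ 0.16667)
(I*(-10))*r = -8*(-10)*(1/6) = 80*(1/6) = 40/3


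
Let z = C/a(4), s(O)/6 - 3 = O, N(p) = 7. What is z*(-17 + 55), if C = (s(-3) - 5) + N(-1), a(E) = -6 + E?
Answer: -38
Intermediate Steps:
s(O) = 18 + 6*O
C = 2 (C = ((18 + 6*(-3)) - 5) + 7 = ((18 - 18) - 5) + 7 = (0 - 5) + 7 = -5 + 7 = 2)
z = -1 (z = 2/(-6 + 4) = 2/(-2) = 2*(-1/2) = -1)
z*(-17 + 55) = -(-17 + 55) = -1*38 = -38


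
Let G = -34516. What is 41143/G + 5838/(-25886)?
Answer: -90466579/63820084 ≈ -1.4175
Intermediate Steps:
41143/G + 5838/(-25886) = 41143/(-34516) + 5838/(-25886) = 41143*(-1/34516) + 5838*(-1/25886) = -41143/34516 - 417/1849 = -90466579/63820084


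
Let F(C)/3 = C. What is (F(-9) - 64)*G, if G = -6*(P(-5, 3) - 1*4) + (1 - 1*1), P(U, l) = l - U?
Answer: 2184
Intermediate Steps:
F(C) = 3*C
G = -24 (G = -6*((3 - 1*(-5)) - 1*4) + (1 - 1*1) = -6*((3 + 5) - 4) + (1 - 1) = -6*(8 - 4) + 0 = -6*4 + 0 = -24 + 0 = -24)
(F(-9) - 64)*G = (3*(-9) - 64)*(-24) = (-27 - 64)*(-24) = -91*(-24) = 2184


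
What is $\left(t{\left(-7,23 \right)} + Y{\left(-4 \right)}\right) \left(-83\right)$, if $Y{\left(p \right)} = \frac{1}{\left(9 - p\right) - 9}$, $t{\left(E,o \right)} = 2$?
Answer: $- \frac{747}{4} \approx -186.75$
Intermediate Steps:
$Y{\left(p \right)} = - \frac{1}{p}$ ($Y{\left(p \right)} = \frac{1}{\left(-1\right) p} = - \frac{1}{p}$)
$\left(t{\left(-7,23 \right)} + Y{\left(-4 \right)}\right) \left(-83\right) = \left(2 - \frac{1}{-4}\right) \left(-83\right) = \left(2 - - \frac{1}{4}\right) \left(-83\right) = \left(2 + \frac{1}{4}\right) \left(-83\right) = \frac{9}{4} \left(-83\right) = - \frac{747}{4}$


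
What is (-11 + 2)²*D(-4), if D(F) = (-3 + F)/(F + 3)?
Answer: 567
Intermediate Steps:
D(F) = (-3 + F)/(3 + F)
(-11 + 2)²*D(-4) = (-11 + 2)²*((-3 - 4)/(3 - 4)) = (-9)²*(-7/(-1)) = 81*(-1*(-7)) = 81*7 = 567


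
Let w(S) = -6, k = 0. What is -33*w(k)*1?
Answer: 198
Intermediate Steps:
-33*w(k)*1 = -33*(-6)*1 = 198*1 = 198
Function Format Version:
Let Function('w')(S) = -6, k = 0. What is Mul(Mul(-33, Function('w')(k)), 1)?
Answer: 198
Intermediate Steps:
Mul(Mul(-33, Function('w')(k)), 1) = Mul(Mul(-33, -6), 1) = Mul(198, 1) = 198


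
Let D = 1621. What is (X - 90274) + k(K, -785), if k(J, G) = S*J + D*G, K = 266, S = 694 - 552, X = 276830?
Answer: -1048157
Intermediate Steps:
S = 142
k(J, G) = 142*J + 1621*G
(X - 90274) + k(K, -785) = (276830 - 90274) + (142*266 + 1621*(-785)) = 186556 + (37772 - 1272485) = 186556 - 1234713 = -1048157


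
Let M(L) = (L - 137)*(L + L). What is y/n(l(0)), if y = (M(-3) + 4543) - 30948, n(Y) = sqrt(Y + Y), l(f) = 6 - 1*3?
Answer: -25565*sqrt(6)/6 ≈ -10437.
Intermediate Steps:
l(f) = 3 (l(f) = 6 - 3 = 3)
M(L) = 2*L*(-137 + L) (M(L) = (-137 + L)*(2*L) = 2*L*(-137 + L))
n(Y) = sqrt(2)*sqrt(Y) (n(Y) = sqrt(2*Y) = sqrt(2)*sqrt(Y))
y = -25565 (y = (2*(-3)*(-137 - 3) + 4543) - 30948 = (2*(-3)*(-140) + 4543) - 30948 = (840 + 4543) - 30948 = 5383 - 30948 = -25565)
y/n(l(0)) = -25565*sqrt(6)/6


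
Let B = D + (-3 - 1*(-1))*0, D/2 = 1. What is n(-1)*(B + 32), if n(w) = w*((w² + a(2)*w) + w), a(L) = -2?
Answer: -68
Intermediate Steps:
D = 2 (D = 2*1 = 2)
B = 2 (B = 2 + (-3 - 1*(-1))*0 = 2 + (-3 + 1)*0 = 2 - 2*0 = 2 + 0 = 2)
n(w) = w*(w² - w) (n(w) = w*((w² - 2*w) + w) = w*(w² - w))
n(-1)*(B + 32) = ((-1)²*(-1 - 1))*(2 + 32) = (1*(-2))*34 = -2*34 = -68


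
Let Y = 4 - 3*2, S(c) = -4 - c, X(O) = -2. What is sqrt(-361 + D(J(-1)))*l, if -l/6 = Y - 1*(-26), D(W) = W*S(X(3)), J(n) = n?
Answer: -144*I*sqrt(359) ≈ -2728.4*I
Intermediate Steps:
Y = -2 (Y = 4 - 6 = -2)
D(W) = -2*W (D(W) = W*(-4 - 1*(-2)) = W*(-4 + 2) = W*(-2) = -2*W)
l = -144 (l = -6*(-2 - 1*(-26)) = -6*(-2 + 26) = -6*24 = -144)
sqrt(-361 + D(J(-1)))*l = sqrt(-361 - 2*(-1))*(-144) = sqrt(-361 + 2)*(-144) = sqrt(-359)*(-144) = (I*sqrt(359))*(-144) = -144*I*sqrt(359)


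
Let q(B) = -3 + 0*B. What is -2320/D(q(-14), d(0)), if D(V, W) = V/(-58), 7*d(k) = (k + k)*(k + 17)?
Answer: -134560/3 ≈ -44853.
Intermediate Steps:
q(B) = -3 (q(B) = -3 + 0 = -3)
d(k) = 2*k*(17 + k)/7 (d(k) = ((k + k)*(k + 17))/7 = ((2*k)*(17 + k))/7 = (2*k*(17 + k))/7 = 2*k*(17 + k)/7)
D(V, W) = -V/58 (D(V, W) = V*(-1/58) = -V/58)
-2320/D(q(-14), d(0)) = -2320/((-1/58*(-3))) = -2320/3/58 = -2320*58/3 = -134560/3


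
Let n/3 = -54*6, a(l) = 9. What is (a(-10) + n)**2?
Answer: 927369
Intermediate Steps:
n = -972 (n = 3*(-54*6) = 3*(-324) = -972)
(a(-10) + n)**2 = (9 - 972)**2 = (-963)**2 = 927369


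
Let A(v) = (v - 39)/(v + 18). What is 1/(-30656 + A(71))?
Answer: -89/2728352 ≈ -3.2620e-5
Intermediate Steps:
A(v) = (-39 + v)/(18 + v)
1/(-30656 + A(71)) = 1/(-30656 + (-39 + 71)/(18 + 71)) = 1/(-30656 + 32/89) = 1/(-2728352/89) = -89/2728352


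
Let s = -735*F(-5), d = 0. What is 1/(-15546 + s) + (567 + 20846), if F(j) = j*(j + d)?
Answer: 726350372/33921 ≈ 21413.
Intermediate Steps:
F(j) = j**2 (F(j) = j*(j + 0) = j*j = j**2)
s = -18375 (s = -735*(-5)**2 = -735*25 = -18375)
1/(-15546 + s) + (567 + 20846) = 1/(-15546 - 18375) + (567 + 20846) = 1/(-33921) + 21413 = -1/33921 + 21413 = 726350372/33921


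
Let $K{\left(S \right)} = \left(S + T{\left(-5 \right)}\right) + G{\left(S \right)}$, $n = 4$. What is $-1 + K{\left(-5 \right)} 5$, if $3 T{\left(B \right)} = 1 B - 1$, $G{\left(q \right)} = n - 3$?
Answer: $-31$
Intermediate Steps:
$G{\left(q \right)} = 1$ ($G{\left(q \right)} = 4 - 3 = 1$)
$T{\left(B \right)} = - \frac{1}{3} + \frac{B}{3}$ ($T{\left(B \right)} = \frac{1 B - 1}{3} = \frac{B - 1}{3} = \frac{-1 + B}{3} = - \frac{1}{3} + \frac{B}{3}$)
$K{\left(S \right)} = -1 + S$ ($K{\left(S \right)} = \left(S + \left(- \frac{1}{3} + \frac{1}{3} \left(-5\right)\right)\right) + 1 = \left(S - 2\right) + 1 = \left(-2 + S\right) + 1 = -1 + S$)
$-1 + K{\left(-5 \right)} 5 = -1 + \left(-1 - 5\right) 5 = -1 - 30 = -31$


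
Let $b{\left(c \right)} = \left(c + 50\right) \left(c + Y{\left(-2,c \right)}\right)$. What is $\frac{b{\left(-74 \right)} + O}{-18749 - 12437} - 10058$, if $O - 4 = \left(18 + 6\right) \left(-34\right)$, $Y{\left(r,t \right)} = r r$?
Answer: $- \frac{5059188}{503} \approx -10058.0$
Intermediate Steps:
$Y{\left(r,t \right)} = r^{2}$
$O = -812$ ($O = 4 + \left(18 + 6\right) \left(-34\right) = 4 + 24 \left(-34\right) = 4 - 816 = -812$)
$b{\left(c \right)} = \left(4 + c\right) \left(50 + c\right)$ ($b{\left(c \right)} = \left(c + 50\right) \left(c + \left(-2\right)^{2}\right) = \left(50 + c\right) \left(c + 4\right) = \left(50 + c\right) \left(4 + c\right) = \left(4 + c\right) \left(50 + c\right)$)
$\frac{b{\left(-74 \right)} + O}{-18749 - 12437} - 10058 = \frac{\left(200 + \left(-74\right)^{2} + 54 \left(-74\right)\right) - 812}{-18749 - 12437} - 10058 = \frac{\left(200 + 5476 - 3996\right) - 812}{-31186} - 10058 = \left(1680 - 812\right) \left(- \frac{1}{31186}\right) - 10058 = 868 \left(- \frac{1}{31186}\right) - 10058 = - \frac{14}{503} - 10058 = - \frac{5059188}{503}$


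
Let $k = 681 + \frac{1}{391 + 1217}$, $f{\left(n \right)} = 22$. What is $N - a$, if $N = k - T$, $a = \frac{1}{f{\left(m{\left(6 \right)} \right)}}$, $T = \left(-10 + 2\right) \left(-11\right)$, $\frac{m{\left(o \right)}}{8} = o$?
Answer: $\frac{10488191}{17688} \approx 592.96$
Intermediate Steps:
$m{\left(o \right)} = 8 o$
$k = \frac{1095049}{1608}$ ($k = 681 + \frac{1}{1608} = \frac{1095049}{1608} \approx 681.0$)
$T = 88$ ($T = \left(-8\right) \left(-11\right) = 88$)
$a = \frac{1}{22} \approx 0.045455$
$N = \frac{953545}{1608}$ ($N = \frac{1095049}{1608} - 88 = \frac{953545}{1608} \approx 593.0$)
$N - a = \frac{953545}{1608} - \frac{1}{22} = \frac{10488191}{17688}$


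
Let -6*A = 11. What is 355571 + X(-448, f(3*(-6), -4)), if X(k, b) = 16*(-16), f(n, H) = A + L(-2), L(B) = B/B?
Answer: 355315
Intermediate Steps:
A = -11/6 (A = -⅙*11 = -11/6 ≈ -1.8333)
L(B) = 1
f(n, H) = -⅚ (f(n, H) = -11/6 + 1 = -⅚)
X(k, b) = -256
355571 + X(-448, f(3*(-6), -4)) = 355571 - 256 = 355315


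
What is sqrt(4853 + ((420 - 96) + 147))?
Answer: 22*sqrt(11) ≈ 72.966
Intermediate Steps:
sqrt(4853 + ((420 - 96) + 147)) = sqrt(4853 + (324 + 147)) = sqrt(4853 + 471) = sqrt(5324) = 22*sqrt(11)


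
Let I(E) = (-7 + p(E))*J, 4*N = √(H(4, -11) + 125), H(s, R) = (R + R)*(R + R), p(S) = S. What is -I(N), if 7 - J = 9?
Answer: -14 + √609/2 ≈ -1.6610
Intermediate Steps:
J = -2 (J = 7 - 1*9 = 7 - 9 = -2)
H(s, R) = 4*R² (H(s, R) = (2*R)*(2*R) = 4*R²)
N = √609/4 (N = √(4*(-11)² + 125)/4 = √(4*121 + 125)/4 = √(484 + 125)/4 = √609/4 ≈ 6.1695)
I(E) = 14 - 2*E (I(E) = (-7 + E)*(-2) = 14 - 2*E)
-I(N) = -(14 - √609/2) = -14 + √609/2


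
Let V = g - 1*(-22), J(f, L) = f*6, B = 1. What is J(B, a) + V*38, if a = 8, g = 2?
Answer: 918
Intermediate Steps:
J(f, L) = 6*f
V = 24 (V = 2 - 1*(-22) = 2 + 22 = 24)
J(B, a) + V*38 = 6*1 + 24*38 = 6 + 912 = 918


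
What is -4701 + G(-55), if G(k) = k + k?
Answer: -4811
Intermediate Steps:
G(k) = 2*k
-4701 + G(-55) = -4701 + 2*(-55) = -4701 - 110 = -4811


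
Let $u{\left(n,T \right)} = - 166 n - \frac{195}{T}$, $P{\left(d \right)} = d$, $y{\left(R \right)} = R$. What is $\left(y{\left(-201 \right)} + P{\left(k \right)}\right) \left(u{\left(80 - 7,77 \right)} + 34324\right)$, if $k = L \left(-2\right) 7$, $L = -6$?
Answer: $- \frac{200031039}{77} \approx -2.5978 \cdot 10^{6}$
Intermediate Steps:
$k = 84$ ($k = \left(-6\right) \left(-2\right) 7 = 12 \cdot 7 = 84$)
$u{\left(n,T \right)} = - \frac{195}{T} - 166 n$
$\left(y{\left(-201 \right)} + P{\left(k \right)}\right) \left(u{\left(80 - 7,77 \right)} + 34324\right) = \left(-201 + 84\right) \left(\left(- \frac{195}{77} - 166 \left(80 - 7\right)\right) + 34324\right) = - 117 \left(\left(\left(-195\right) \frac{1}{77} - 166 \left(80 - 7\right)\right) + 34324\right) = - 117 \left(\left(- \frac{195}{77} - 12118\right) + 34324\right) = - 117 \left(- \frac{933281}{77} + 34324\right) = \left(-117\right) \frac{1709667}{77} = - \frac{200031039}{77}$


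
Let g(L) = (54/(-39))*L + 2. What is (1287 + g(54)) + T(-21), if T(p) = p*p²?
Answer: -104608/13 ≈ -8046.8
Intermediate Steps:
g(L) = 2 - 18*L/13 (g(L) = (54*(-1/39))*L + 2 = -18*L/13 + 2 = 2 - 18*L/13)
T(p) = p³
(1287 + g(54)) + T(-21) = (1287 + (2 - 18/13*54)) + (-21)³ = (1287 + (2 - 972/13)) - 9261 = (1287 - 946/13) - 9261 = 15785/13 - 9261 = -104608/13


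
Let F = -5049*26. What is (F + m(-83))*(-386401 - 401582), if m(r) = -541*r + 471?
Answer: 67687739700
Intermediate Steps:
m(r) = 471 - 541*r
F = -131274
(F + m(-83))*(-386401 - 401582) = (-131274 + (471 - 541*(-83)))*(-386401 - 401582) = (-131274 + (471 + 44903))*(-787983) = (-131274 + 45374)*(-787983) = -85900*(-787983) = 67687739700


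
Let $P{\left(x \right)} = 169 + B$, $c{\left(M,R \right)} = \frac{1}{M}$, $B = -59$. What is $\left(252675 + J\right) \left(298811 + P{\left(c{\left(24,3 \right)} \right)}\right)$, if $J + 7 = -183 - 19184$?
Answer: $69738568221$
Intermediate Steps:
$P{\left(x \right)} = 110$ ($P{\left(x \right)} = 169 - 59 = 110$)
$J = -19374$ ($J = -7 - 19367 = -19374$)
$\left(252675 + J\right) \left(298811 + P{\left(c{\left(24,3 \right)} \right)}\right) = \left(252675 - 19374\right) \left(298811 + 110\right) = 233301 \cdot 298921 = 69738568221$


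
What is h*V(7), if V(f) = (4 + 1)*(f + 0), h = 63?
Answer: 2205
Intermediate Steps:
V(f) = 5*f
h*V(7) = 63*(5*7) = 63*35 = 2205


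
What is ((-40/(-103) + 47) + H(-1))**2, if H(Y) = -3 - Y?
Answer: 21855625/10609 ≈ 2060.1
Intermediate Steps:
((-40/(-103) + 47) + H(-1))**2 = ((-40/(-103) + 47) + (-3 - 1*(-1)))**2 = ((-40*(-1/103) + 47) + (-3 + 1))**2 = ((40/103 + 47) - 2)**2 = (4881/103 - 2)**2 = (4675/103)**2 = 21855625/10609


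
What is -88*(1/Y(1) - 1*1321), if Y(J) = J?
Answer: 116160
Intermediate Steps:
-88*(1/Y(1) - 1*1321) = -88*(1/1 - 1*1321) = -88*(1 - 1321) = -88*(-1320) = 116160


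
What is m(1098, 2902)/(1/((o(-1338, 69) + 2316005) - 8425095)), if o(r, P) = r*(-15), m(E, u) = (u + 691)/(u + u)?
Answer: -5469462215/1451 ≈ -3.7694e+6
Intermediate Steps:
m(E, u) = (691 + u)/(2*u) (m(E, u) = (691 + u)/((2*u)) = (691 + u)*(1/(2*u)) = (691 + u)/(2*u))
o(r, P) = -15*r
m(1098, 2902)/(1/((o(-1338, 69) + 2316005) - 8425095)) = ((½)*(691 + 2902)/2902)/(1/((-15*(-1338) + 2316005) - 8425095)) = ((½)*(1/2902)*3593)/(1/((20070 + 2316005) - 8425095)) = 3593/(5804*(1/(2336075 - 8425095))) = 3593/(5804*(1/(-6089020))) = 3593/(5804*(-1/6089020)) = (3593/5804)*(-6089020) = -5469462215/1451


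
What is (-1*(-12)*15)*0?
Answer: 0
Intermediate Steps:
(-1*(-12)*15)*0 = (12*15)*0 = 180*0 = 0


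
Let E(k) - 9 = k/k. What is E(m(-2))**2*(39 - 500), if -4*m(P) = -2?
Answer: -46100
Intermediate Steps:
m(P) = 1/2 (m(P) = -1/4*(-2) = 1/2)
E(k) = 10 (E(k) = 9 + k/k = 9 + 1 = 10)
E(m(-2))**2*(39 - 500) = 10**2*(39 - 500) = 100*(-461) = -46100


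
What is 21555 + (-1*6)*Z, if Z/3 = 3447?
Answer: -40491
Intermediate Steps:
Z = 10341 (Z = 3*3447 = 10341)
21555 + (-1*6)*Z = 21555 - 1*6*10341 = 21555 - 6*10341 = 21555 - 62046 = -40491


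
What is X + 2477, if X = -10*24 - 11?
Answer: 2226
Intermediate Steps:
X = -251 (X = -240 - 11 = -251)
X + 2477 = -251 + 2477 = 2226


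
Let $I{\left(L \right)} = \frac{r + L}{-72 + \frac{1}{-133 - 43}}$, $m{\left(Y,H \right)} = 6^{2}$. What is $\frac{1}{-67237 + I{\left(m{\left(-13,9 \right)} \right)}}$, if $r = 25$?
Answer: $- \frac{12673}{852105237} \approx -1.4873 \cdot 10^{-5}$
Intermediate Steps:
$m{\left(Y,H \right)} = 36$
$I{\left(L \right)} = - \frac{4400}{12673} - \frac{176 L}{12673}$ ($I{\left(L \right)} = \frac{25 + L}{-72 + \frac{1}{-133 - 43}} = \frac{25 + L}{-72 + \frac{1}{-176}} = \frac{25 + L}{-72 - \frac{1}{176}} = \frac{25 + L}{- \frac{12673}{176}} = \left(25 + L\right) \left(- \frac{176}{12673}\right) = - \frac{4400}{12673} - \frac{176 L}{12673}$)
$\frac{1}{-67237 + I{\left(m{\left(-13,9 \right)} \right)}} = \frac{1}{-67237 - \frac{10736}{12673}} = \frac{1}{- \frac{852105237}{12673}} = - \frac{12673}{852105237}$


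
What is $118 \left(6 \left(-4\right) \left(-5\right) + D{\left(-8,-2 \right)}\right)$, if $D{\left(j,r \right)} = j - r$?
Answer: $13452$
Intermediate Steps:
$118 \left(6 \left(-4\right) \left(-5\right) + D{\left(-8,-2 \right)}\right) = 118 \left(6 \left(-4\right) \left(-5\right) - 6\right) = 118 \left(\left(-24\right) \left(-5\right) + \left(-8 + 2\right)\right) = 118 \left(120 - 6\right) = 118 \cdot 114 = 13452$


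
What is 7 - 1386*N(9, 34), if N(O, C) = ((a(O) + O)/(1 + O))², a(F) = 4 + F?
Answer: -167531/25 ≈ -6701.2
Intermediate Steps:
N(O, C) = (4 + 2*O)²/(1 + O)² (N(O, C) = (((4 + O) + O)/(1 + O))² = ((4 + 2*O)/(1 + O))² = (4 + 2*O)²/(1 + O)²)
7 - 1386*N(9, 34) = 7 - 5544*(2 + 9)²/(1 + 9)² = 7 - 5544*11²/10² = 7 - 5544*121/100 = 7 - 1386*121/25 = 7 - 167706/25 = -167531/25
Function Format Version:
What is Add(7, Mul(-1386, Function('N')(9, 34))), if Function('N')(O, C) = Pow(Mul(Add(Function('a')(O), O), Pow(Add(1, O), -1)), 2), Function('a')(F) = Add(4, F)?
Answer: Rational(-167531, 25) ≈ -6701.2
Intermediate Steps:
Function('N')(O, C) = Mul(Pow(Add(1, O), -2), Pow(Add(4, Mul(2, O)), 2)) (Function('N')(O, C) = Pow(Mul(Add(Add(4, O), O), Pow(Add(1, O), -1)), 2) = Pow(Mul(Add(4, Mul(2, O)), Pow(Add(1, O), -1)), 2) = Pow(Mul(Pow(Add(1, O), -1), Add(4, Mul(2, O))), 2) = Mul(Pow(Add(1, O), -2), Pow(Add(4, Mul(2, O)), 2)))
Add(7, Mul(-1386, Function('N')(9, 34))) = Add(7, Mul(-1386, Mul(4, Pow(Add(1, 9), -2), Pow(Add(2, 9), 2)))) = Add(7, Mul(-1386, Mul(4, Pow(10, -2), Pow(11, 2)))) = Add(7, Mul(-1386, Mul(4, Rational(1, 100), 121))) = Add(7, Mul(-1386, Rational(121, 25))) = Add(7, Rational(-167706, 25)) = Rational(-167531, 25)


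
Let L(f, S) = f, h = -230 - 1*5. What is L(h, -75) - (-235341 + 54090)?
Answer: 181016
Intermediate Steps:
h = -235 (h = -230 - 5 = -235)
L(h, -75) - (-235341 + 54090) = -235 - (-235341 + 54090) = -235 - 1*(-181251) = -235 + 181251 = 181016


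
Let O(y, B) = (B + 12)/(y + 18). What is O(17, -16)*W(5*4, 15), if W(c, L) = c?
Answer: -16/7 ≈ -2.2857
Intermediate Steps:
O(y, B) = (12 + B)/(18 + y)
O(17, -16)*W(5*4, 15) = ((12 - 16)/(18 + 17))*(5*4) = (-4/35)*20 = ((1/35)*(-4))*20 = -4/35*20 = -16/7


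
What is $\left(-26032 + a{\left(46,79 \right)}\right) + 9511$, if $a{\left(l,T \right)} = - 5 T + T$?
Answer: $-16837$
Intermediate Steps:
$a{\left(l,T \right)} = - 4 T$
$\left(-26032 + a{\left(46,79 \right)}\right) + 9511 = \left(-26032 - 316\right) + 9511 = -26348 + 9511 = -16837$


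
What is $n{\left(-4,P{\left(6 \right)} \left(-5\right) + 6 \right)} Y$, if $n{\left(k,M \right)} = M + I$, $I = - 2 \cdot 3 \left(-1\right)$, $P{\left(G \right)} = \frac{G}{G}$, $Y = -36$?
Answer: $-252$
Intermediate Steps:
$P{\left(G \right)} = 1$
$I = 6$ ($I = \left(-2\right) \left(-3\right) = 6$)
$n{\left(k,M \right)} = 6 + M$ ($n{\left(k,M \right)} = M + 6 = 6 + M$)
$n{\left(-4,P{\left(6 \right)} \left(-5\right) + 6 \right)} Y = \left(6 + \left(1 \left(-5\right) + 6\right)\right) \left(-36\right) = \left(6 + \left(-5 + 6\right)\right) \left(-36\right) = \left(6 + 1\right) \left(-36\right) = 7 \left(-36\right) = -252$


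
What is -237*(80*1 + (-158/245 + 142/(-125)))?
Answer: -113544804/6125 ≈ -18538.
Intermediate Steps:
-237*(80*1 + (-158/245 + 142/(-125))) = -237*(80 + (-158*1/245 + 142*(-1/125))) = -237*(80 + (-158/245 - 142/125)) = -237*(80 - 10908/6125) = -237*479092/6125 = -113544804/6125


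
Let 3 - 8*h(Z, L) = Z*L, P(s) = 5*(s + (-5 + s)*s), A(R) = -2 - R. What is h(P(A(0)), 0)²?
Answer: 9/64 ≈ 0.14063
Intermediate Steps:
P(s) = 5*s + 5*s*(-5 + s) (P(s) = 5*(s + s*(-5 + s)) = 5*s + 5*s*(-5 + s))
h(Z, L) = 3/8 - L*Z/8 (h(Z, L) = 3/8 - Z*L/8 = 3/8 - L*Z/8)
h(P(A(0)), 0)² = (3/8 - ⅛*0*5*(-2 - 1*0)*(-4 + (-2 - 1*0)))² = (3/8 - ⅛*0*5*(-2 + 0)*(-4 + (-2 + 0)))² = (3/8 - ⅛*0*5*(-2)*(-4 - 2))² = (3/8 - ⅛*0*5*(-2)*(-6))² = (3/8 - ⅛*0*60)² = (3/8 + 0)² = (3/8)² = 9/64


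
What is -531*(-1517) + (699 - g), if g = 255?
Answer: 805971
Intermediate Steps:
-531*(-1517) + (699 - g) = -531*(-1517) + (699 - 1*255) = 805527 + (699 - 255) = 805527 + 444 = 805971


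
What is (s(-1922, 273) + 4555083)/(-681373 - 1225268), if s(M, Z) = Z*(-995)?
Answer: -1427816/635547 ≈ -2.2466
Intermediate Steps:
s(M, Z) = -995*Z
(s(-1922, 273) + 4555083)/(-681373 - 1225268) = (-995*273 + 4555083)/(-681373 - 1225268) = (-271635 + 4555083)/(-1906641) = 4283448*(-1/1906641) = -1427816/635547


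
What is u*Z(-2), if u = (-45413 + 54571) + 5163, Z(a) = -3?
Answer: -42963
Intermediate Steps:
u = 14321 (u = 9158 + 5163 = 14321)
u*Z(-2) = 14321*(-3) = -42963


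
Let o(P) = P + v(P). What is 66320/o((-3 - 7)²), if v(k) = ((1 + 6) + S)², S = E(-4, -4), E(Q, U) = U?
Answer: 66320/109 ≈ 608.44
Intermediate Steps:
S = -4
v(k) = 9 (v(k) = ((1 + 6) - 4)² = (7 - 4)² = 3² = 9)
o(P) = 9 + P (o(P) = P + 9 = 9 + P)
66320/o((-3 - 7)²) = 66320/(9 + (-3 - 7)²) = 66320/(9 + (-10)²) = 66320/(9 + 100) = 66320/109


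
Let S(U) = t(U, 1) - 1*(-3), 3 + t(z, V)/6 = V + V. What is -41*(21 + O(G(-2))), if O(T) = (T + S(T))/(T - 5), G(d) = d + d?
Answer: -8036/9 ≈ -892.89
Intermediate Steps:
G(d) = 2*d
t(z, V) = -18 + 12*V (t(z, V) = -18 + 6*(V + V) = -18 + 6*(2*V) = -18 + 12*V)
S(U) = -3 (S(U) = (-18 + 12*1) - 1*(-3) = (-18 + 12) + 3 = -6 + 3 = -3)
O(T) = (-3 + T)/(-5 + T) (O(T) = (T - 3)/(T - 5) = (-3 + T)/(-5 + T))
-41*(21 + O(G(-2))) = -41*(21 + (-3 + 2*(-2))/(-5 + 2*(-2))) = -41*(21 + (-3 - 4)/(-5 - 4)) = -41*(21 - 7/(-9)) = -41*(21 - 1/9*(-7)) = -41*(21 + 7/9) = -41*196/9 = -8036/9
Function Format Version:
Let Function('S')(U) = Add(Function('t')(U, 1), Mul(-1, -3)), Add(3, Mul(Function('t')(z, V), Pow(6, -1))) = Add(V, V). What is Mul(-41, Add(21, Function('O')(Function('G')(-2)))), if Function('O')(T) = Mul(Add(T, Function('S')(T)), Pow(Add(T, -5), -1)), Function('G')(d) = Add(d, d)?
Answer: Rational(-8036, 9) ≈ -892.89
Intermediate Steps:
Function('G')(d) = Mul(2, d)
Function('t')(z, V) = Add(-18, Mul(12, V)) (Function('t')(z, V) = Add(-18, Mul(6, Add(V, V))) = Add(-18, Mul(6, Mul(2, V))) = Add(-18, Mul(12, V)))
Function('S')(U) = -3 (Function('S')(U) = Add(Add(-18, Mul(12, 1)), Mul(-1, -3)) = Add(Add(-18, 12), 3) = Add(-6, 3) = -3)
Function('O')(T) = Mul(Pow(Add(-5, T), -1), Add(-3, T)) (Function('O')(T) = Mul(Add(T, -3), Pow(Add(T, -5), -1)) = Mul(Add(-3, T), Pow(Add(-5, T), -1)) = Mul(Pow(Add(-5, T), -1), Add(-3, T)))
Mul(-41, Add(21, Function('O')(Function('G')(-2)))) = Mul(-41, Add(21, Mul(Pow(Add(-5, Mul(2, -2)), -1), Add(-3, Mul(2, -2))))) = Mul(-41, Add(21, Mul(Pow(Add(-5, -4), -1), Add(-3, -4)))) = Mul(-41, Add(21, Mul(Pow(-9, -1), -7))) = Mul(-41, Add(21, Mul(Rational(-1, 9), -7))) = Mul(-41, Add(21, Rational(7, 9))) = Mul(-41, Rational(196, 9)) = Rational(-8036, 9)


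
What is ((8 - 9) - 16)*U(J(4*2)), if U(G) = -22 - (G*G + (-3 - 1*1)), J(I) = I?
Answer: 1394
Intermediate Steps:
U(G) = -18 - G**2 (U(G) = -22 - (G**2 + (-3 - 1)) = -22 - (G**2 - 4) = -22 - (-4 + G**2) = -22 + (4 - G**2) = -18 - G**2)
((8 - 9) - 16)*U(J(4*2)) = ((8 - 9) - 16)*(-18 - (4*2)**2) = (-1 - 16)*(-18 - 1*8**2) = -17*(-18 - 1*64) = -17*(-18 - 64) = -17*(-82) = 1394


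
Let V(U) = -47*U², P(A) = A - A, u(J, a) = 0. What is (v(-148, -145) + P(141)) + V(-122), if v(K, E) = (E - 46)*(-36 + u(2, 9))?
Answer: -692672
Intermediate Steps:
P(A) = 0
v(K, E) = 1656 - 36*E (v(K, E) = (E - 46)*(-36 + 0) = (-46 + E)*(-36) = 1656 - 36*E)
(v(-148, -145) + P(141)) + V(-122) = ((1656 - 36*(-145)) + 0) - 47*(-122)² = ((1656 + 5220) + 0) - 47*14884 = (6876 + 0) - 699548 = 6876 - 699548 = -692672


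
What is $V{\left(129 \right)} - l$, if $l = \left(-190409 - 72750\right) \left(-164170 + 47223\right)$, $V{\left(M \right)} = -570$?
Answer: $-30775656143$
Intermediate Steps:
$l = 30775655573$ ($l = \left(-263159\right) \left(-116947\right) = 30775655573$)
$V{\left(129 \right)} - l = -570 - 30775655573 = -30775656143$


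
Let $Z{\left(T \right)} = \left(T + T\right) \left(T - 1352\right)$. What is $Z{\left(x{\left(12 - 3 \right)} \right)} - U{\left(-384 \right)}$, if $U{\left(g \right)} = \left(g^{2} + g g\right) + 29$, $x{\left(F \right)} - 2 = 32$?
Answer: $-384565$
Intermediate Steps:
$x{\left(F \right)} = 34$ ($x{\left(F \right)} = 2 + 32 = 34$)
$U{\left(g \right)} = 29 + 2 g^{2}$ ($U{\left(g \right)} = \left(g^{2} + g^{2}\right) + 29 = 2 g^{2} + 29 = 29 + 2 g^{2}$)
$Z{\left(T \right)} = 2 T \left(-1352 + T\right)$
$Z{\left(x{\left(12 - 3 \right)} \right)} - U{\left(-384 \right)} = 2 \cdot 34 \left(-1352 + 34\right) - \left(29 + 2 \left(-384\right)^{2}\right) = 2 \cdot 34 \left(-1318\right) - \left(29 + 2 \cdot 147456\right) = -89624 - \left(29 + 294912\right) = -89624 - 294941 = -384565$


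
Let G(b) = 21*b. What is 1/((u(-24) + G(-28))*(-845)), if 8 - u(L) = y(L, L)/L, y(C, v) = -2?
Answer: 12/5882045 ≈ 2.0401e-6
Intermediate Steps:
u(L) = 8 + 2/L (u(L) = 8 - (-2)/L = 8 + 2/L)
1/((u(-24) + G(-28))*(-845)) = 1/(((8 + 2/(-24)) + 21*(-28))*(-845)) = 1/(((8 + 2*(-1/24)) - 588)*(-845)) = 1/(((8 - 1/12) - 588)*(-845)) = 1/((95/12 - 588)*(-845)) = 1/(-6961/12*(-845)) = 1/(5882045/12) = 12/5882045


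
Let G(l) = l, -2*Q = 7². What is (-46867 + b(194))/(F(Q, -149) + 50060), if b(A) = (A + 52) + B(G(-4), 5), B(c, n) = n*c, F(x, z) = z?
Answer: -15547/16637 ≈ -0.93448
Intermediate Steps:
Q = -49/2 (Q = -½*7² = -½*49 = -49/2 ≈ -24.500)
B(c, n) = c*n
b(A) = 32 + A (b(A) = (A + 52) - 4*5 = (52 + A) - 20 = 32 + A)
(-46867 + b(194))/(F(Q, -149) + 50060) = (-46867 + (32 + 194))/(-149 + 50060) = (-46867 + 226)/49911 = -46641*1/49911 = -15547/16637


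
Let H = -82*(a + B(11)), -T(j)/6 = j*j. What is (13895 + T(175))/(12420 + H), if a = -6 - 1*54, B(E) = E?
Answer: -169855/16438 ≈ -10.333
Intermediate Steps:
T(j) = -6*j² (T(j) = -6*j*j = -6*j²)
a = -60 (a = -6 - 54 = -60)
H = 4018 (H = -82*(-60 + 11) = -82*(-49) = 4018)
(13895 + T(175))/(12420 + H) = (13895 - 6*175²)/(12420 + 4018) = (13895 - 6*30625)/16438 = (13895 - 183750)*(1/16438) = -169855*1/16438 = -169855/16438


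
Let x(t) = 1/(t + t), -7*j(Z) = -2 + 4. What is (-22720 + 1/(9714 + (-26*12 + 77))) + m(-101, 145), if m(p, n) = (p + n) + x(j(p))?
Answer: -859849565/37916 ≈ -22678.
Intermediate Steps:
j(Z) = -2/7 (j(Z) = -(-2 + 4)/7 = -1/7*2 = -2/7)
x(t) = 1/(2*t)
m(p, n) = -7/4 + n + p (m(p, n) = (p + n) + 1/(2*(-2/7)) = (n + p) + (1/2)*(-7/2) = (n + p) - 7/4 = -7/4 + n + p)
(-22720 + 1/(9714 + (-26*12 + 77))) + m(-101, 145) = (-22720 + 1/(9714 + (-26*12 + 77))) + (-7/4 + 145 - 101) = (-22720 + 1/(9714 + (-312 + 77))) + 169/4 = (-22720 + 1/(9714 - 235)) + 169/4 = (-22720 + 1/9479) + 169/4 = -215362879/9479 + 169/4 = -859849565/37916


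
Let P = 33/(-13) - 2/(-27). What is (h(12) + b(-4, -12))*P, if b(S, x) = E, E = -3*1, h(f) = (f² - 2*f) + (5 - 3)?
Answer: -102935/351 ≈ -293.26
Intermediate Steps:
h(f) = 2 + f² - 2*f (h(f) = (f² - 2*f) + 2 = 2 + f² - 2*f)
P = -865/351 (P = 33*(-1/13) - 2*(-1/27) = -33/13 + 2/27 = -865/351 ≈ -2.4644)
E = -3
b(S, x) = -3
(h(12) + b(-4, -12))*P = ((2 + 12² - 2*12) - 3)*(-865/351) = ((2 + 144 - 24) - 3)*(-865/351) = (122 - 3)*(-865/351) = 119*(-865/351) = -102935/351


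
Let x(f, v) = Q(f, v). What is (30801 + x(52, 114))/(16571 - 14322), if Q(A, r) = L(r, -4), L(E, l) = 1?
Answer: 30802/2249 ≈ 13.696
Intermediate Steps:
Q(A, r) = 1
x(f, v) = 1
(30801 + x(52, 114))/(16571 - 14322) = (30801 + 1)/(16571 - 14322) = 30802/2249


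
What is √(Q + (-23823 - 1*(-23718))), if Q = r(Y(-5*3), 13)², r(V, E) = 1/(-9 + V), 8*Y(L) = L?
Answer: I*√794681/87 ≈ 10.247*I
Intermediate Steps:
Y(L) = L/8
Q = 64/7569 (Q = (1/(-9 + (-5*3)/8))² = (1/(-9 + (⅛)*(-15)))² = (1/(-9 - 15/8))² = (1/(-87/8))² = (-8/87)² = 64/7569 ≈ 0.0084555)
√(Q + (-23823 - 1*(-23718))) = √(64/7569 + (-23823 - 1*(-23718))) = √(64/7569 + (-23823 + 23718)) = √(64/7569 - 105) = √(-794681/7569) = I*√794681/87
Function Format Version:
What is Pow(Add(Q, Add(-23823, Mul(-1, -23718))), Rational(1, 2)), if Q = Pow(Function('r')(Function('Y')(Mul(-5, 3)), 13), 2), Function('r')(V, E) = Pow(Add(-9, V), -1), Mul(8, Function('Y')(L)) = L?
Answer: Mul(Rational(1, 87), I, Pow(794681, Rational(1, 2))) ≈ Mul(10.247, I)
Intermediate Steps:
Function('Y')(L) = Mul(Rational(1, 8), L)
Q = Rational(64, 7569) (Q = Pow(Pow(Add(-9, Mul(Rational(1, 8), Mul(-5, 3))), -1), 2) = Pow(Pow(Add(-9, Mul(Rational(1, 8), -15)), -1), 2) = Pow(Pow(Add(-9, Rational(-15, 8)), -1), 2) = Pow(Pow(Rational(-87, 8), -1), 2) = Pow(Rational(-8, 87), 2) = Rational(64, 7569) ≈ 0.0084555)
Pow(Add(Q, Add(-23823, Mul(-1, -23718))), Rational(1, 2)) = Pow(Add(Rational(64, 7569), Add(-23823, Mul(-1, -23718))), Rational(1, 2)) = Pow(Add(Rational(64, 7569), Add(-23823, 23718)), Rational(1, 2)) = Pow(Add(Rational(64, 7569), -105), Rational(1, 2)) = Pow(Rational(-794681, 7569), Rational(1, 2)) = Mul(Rational(1, 87), I, Pow(794681, Rational(1, 2)))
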